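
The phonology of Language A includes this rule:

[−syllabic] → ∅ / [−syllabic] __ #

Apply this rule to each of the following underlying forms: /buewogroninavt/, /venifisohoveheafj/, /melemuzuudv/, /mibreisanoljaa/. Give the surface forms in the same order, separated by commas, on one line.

/buewogroninavt/: /t/ is the second consonant of a word-final cluster /vt/, so it deletes. → [buewogroninav].
/venifisohoveheafj/: /j/ is the second consonant of a word-final cluster /fj/, so it deletes. → [venifisohoveheaf].
/melemuzuudv/: /v/ is the second consonant of a word-final cluster /dv/, so it deletes. → [melemuzuud].
/mibreisanoljaa/: the rule's environment is not met; surfaces unchanged as [mibreisanoljaa].

buewogroninav, venifisohoveheaf, melemuzuud, mibreisanoljaa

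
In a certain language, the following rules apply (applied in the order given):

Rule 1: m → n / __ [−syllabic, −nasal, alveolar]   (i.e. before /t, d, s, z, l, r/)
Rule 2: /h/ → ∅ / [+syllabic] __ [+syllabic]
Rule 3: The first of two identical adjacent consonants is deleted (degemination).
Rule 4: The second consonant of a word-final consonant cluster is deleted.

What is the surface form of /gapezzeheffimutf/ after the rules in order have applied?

Rule 1 (nasal place assimilation): no segment meets the environment; /gapezzeheffimutf/ is unchanged.
Rule 2 (intervocalic h-deletion): /h/ occurs between vowels /e/ and /e/, so it deletes. /gapezzeheffimutf/ → gapezzeeffimutf.
Rule 3 (degemination): /zz/ is a geminate; the first /z/ deletes. /ff/ is a geminate; the first /f/ deletes. /gapezzeeffimutf/ → gapezeefimutf.
Rule 4 (final cluster simplification): /f/ is the second consonant of a word-final cluster /tf/, so it deletes. /gapezeefimutf/ → gapezeefimut.

gapezeefimut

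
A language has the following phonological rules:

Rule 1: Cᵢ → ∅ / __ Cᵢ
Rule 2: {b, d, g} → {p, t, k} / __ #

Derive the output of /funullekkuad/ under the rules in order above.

Rule 1 (degemination): /ll/ is a geminate; the first /l/ deletes. /kk/ is a geminate; the first /k/ deletes. /funullekkuad/ → funulekuad.
Rule 2 (final devoicing): /d/ is a voiced stop in word-final position, so it devoices to [t]. /funulekuad/ → funulekuat.

funulekuat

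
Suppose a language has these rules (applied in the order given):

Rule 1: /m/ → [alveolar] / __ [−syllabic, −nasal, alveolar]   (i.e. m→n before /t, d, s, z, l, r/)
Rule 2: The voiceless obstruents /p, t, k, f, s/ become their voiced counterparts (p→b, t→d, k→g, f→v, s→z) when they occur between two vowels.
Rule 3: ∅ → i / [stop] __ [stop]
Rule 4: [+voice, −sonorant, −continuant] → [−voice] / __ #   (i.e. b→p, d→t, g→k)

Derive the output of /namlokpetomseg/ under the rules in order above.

Rule 1 (nasal place assimilation): /m/ precedes the alveolar consonant /l/, so it assimilates in place to [n]. /m/ precedes the alveolar consonant /s/, so it assimilates in place to [n]. /namlokpetomseg/ → nanlokpetonseg.
Rule 2 (intervocalic voicing): /t/ is a voiceless obstruent between vowels /e/ and /o/, so it voices to [d]. /nanlokpetonseg/ → nanlokpedonseg.
Rule 3 (stop-cluster i-epenthesis): /k/ and /p/ form a stop–stop cluster, so [i] is inserted between them. /nanlokpedonseg/ → nanlokipedonseg.
Rule 4 (final devoicing): /g/ is a voiced stop in word-final position, so it devoices to [k]. /nanlokipedonseg/ → nanlokipedonsek.

nanlokipedonsek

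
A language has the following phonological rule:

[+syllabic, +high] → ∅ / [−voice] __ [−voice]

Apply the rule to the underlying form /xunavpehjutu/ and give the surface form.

xunavpehjutu

No segment of /xunavpehjutu/ meets the structural description of the rule, so the form surfaces unchanged.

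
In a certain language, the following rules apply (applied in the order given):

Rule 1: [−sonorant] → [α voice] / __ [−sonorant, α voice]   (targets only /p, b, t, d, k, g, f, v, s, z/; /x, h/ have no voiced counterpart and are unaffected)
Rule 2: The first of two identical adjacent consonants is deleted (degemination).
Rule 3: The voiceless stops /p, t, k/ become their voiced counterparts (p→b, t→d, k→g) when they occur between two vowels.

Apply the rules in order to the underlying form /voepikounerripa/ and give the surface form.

voebigouneriba

Rule 1 (regressive voicing assimilation): no segment meets the environment; /voepikounerripa/ is unchanged.
Rule 2 (degemination): /rr/ is a geminate; the first /r/ deletes. /voepikounerripa/ → voepikouneripa.
Rule 3 (intervocalic voicing): /p/ is a voiceless stop between vowels /e/ and /i/, so it voices to [b]. /k/ is a voiceless stop between vowels /i/ and /o/, so it voices to [g]. /p/ is a voiceless stop between vowels /i/ and /a/, so it voices to [b]. /voepikouneripa/ → voebigouneriba.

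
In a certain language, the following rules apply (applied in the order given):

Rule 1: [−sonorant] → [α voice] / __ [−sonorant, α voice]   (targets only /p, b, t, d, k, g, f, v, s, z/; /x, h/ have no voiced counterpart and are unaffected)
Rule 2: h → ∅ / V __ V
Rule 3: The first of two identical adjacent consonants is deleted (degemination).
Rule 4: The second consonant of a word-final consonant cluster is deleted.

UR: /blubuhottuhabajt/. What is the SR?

blubuotuabaj

Rule 1 (regressive voicing assimilation): no segment meets the environment; /blubuhottuhabajt/ is unchanged.
Rule 2 (intervocalic h-deletion): /h/ occurs between vowels /u/ and /o/, so it deletes. /h/ occurs between vowels /u/ and /a/, so it deletes. /blubuhottuhabajt/ → blubuottuabajt.
Rule 3 (degemination): /tt/ is a geminate; the first /t/ deletes. /blubuottuabajt/ → blubuotuabajt.
Rule 4 (final cluster simplification): /t/ is the second consonant of a word-final cluster /jt/, so it deletes. /blubuotuabajt/ → blubuotuabaj.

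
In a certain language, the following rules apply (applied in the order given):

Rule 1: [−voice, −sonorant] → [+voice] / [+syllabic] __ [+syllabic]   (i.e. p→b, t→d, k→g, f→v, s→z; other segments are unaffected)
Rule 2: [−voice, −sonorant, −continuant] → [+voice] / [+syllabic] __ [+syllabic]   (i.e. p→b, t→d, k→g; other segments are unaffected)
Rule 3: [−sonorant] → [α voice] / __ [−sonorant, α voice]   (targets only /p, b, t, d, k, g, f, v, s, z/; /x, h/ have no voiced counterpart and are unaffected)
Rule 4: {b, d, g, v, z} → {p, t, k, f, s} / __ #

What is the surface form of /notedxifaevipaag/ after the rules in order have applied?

nodetxivaevibaak

Rule 1 (intervocalic voicing): /t/ is a voiceless obstruent between vowels /o/ and /e/, so it voices to [d]. /f/ is a voiceless obstruent between vowels /i/ and /a/, so it voices to [v]. /p/ is a voiceless obstruent between vowels /i/ and /a/, so it voices to [b]. /notedxifaevipaag/ → nodedxivaevibaag.
Rule 2 (intervocalic voicing): no segment meets the environment; /nodedxivaevibaag/ is unchanged.
Rule 3 (regressive voicing assimilation): /d/ precedes the voiceless obstruent /x/, so it devoices to [t] by assimilation. /nodedxivaevibaag/ → nodetxivaevibaag.
Rule 4 (final devoicing): /g/ is a voiced obstruent in word-final position, so it devoices to [k]. /nodetxivaevibaag/ → nodetxivaevibaak.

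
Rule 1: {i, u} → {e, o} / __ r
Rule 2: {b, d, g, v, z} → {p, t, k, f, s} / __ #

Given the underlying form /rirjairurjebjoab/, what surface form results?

Rule 1 (pre-rhotic lowering): /i/ is a high vowel immediately before /r/, so it lowers to [e]. /i/ is a high vowel immediately before /r/, so it lowers to [e]. /u/ is a high vowel immediately before /r/, so it lowers to [o]. /rirjairurjebjoab/ → rerjaerorjebjoab.
Rule 2 (final devoicing): /b/ is a voiced obstruent in word-final position, so it devoices to [p]. /rerjaerorjebjoab/ → rerjaerorjebjoap.

rerjaerorjebjoap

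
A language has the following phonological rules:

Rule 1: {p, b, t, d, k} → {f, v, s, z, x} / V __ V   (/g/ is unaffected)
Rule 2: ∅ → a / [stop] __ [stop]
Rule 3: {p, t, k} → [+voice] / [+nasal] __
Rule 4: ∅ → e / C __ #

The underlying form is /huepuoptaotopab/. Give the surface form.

Rule 1 (intervocalic spirantization): /p/ is a stop between vowels /e/ and /u/, so it spirantizes to the fricative [f]. /t/ is a stop between vowels /o/ and /o/, so it spirantizes to the fricative [s]. /p/ is a stop between vowels /o/ and /a/, so it spirantizes to the fricative [f]. /huepuoptaotopab/ → huefuoptaosofab.
Rule 2 (stop-cluster a-epenthesis): /p/ and /t/ form a stop–stop cluster, so [a] is inserted between them. /huefuoptaosofab/ → huefuopataosofab.
Rule 3 (post-nasal voicing): no segment meets the environment; /huefuopataosofab/ is unchanged.
Rule 4 (final e-epenthesis): the form ends in the consonant /b/, so [e] is inserted word-finally. /huefuopataosofab/ → huefuopataosofabe.

huefuopataosofabe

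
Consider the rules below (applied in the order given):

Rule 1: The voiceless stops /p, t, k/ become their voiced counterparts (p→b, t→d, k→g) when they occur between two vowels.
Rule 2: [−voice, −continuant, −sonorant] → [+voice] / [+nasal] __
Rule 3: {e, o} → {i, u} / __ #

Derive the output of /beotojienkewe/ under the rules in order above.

beodojiengewi

Rule 1 (intervocalic voicing): /t/ is a voiceless stop between vowels /o/ and /o/, so it voices to [d]. /beotojienkewe/ → beodojienkewe.
Rule 2 (post-nasal voicing): /k/ is a voiceless stop immediately after the nasal /n/, so it voices to [g]. /beodojienkewe/ → beodojiengewe.
Rule 3 (final vowel raising): /e/ is a mid vowel in word-final position, so it raises to [i]. /beodojiengewe/ → beodojiengewi.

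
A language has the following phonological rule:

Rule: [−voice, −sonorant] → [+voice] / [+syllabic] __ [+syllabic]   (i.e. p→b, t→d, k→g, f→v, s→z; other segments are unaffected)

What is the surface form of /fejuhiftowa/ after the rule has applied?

fejuhiftowa

No segment of /fejuhiftowa/ meets the structural description of the rule, so the form surfaces unchanged.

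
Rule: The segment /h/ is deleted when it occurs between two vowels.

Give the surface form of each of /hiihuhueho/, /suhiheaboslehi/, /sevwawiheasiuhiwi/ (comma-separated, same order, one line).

hiiuueo, suieaboslei, sevwawieasiuiwi

/hiihuhueho/: /h/ occurs between vowels /i/ and /u/, so it deletes. /h/ occurs between vowels /u/ and /u/, so it deletes. /h/ occurs between vowels /e/ and /o/, so it deletes. → [hiiuueo].
/suhiheaboslehi/: /h/ occurs between vowels /u/ and /i/, so it deletes. /h/ occurs between vowels /i/ and /e/, so it deletes. /h/ occurs between vowels /e/ and /i/, so it deletes. → [suieaboslei].
/sevwawiheasiuhiwi/: /h/ occurs between vowels /i/ and /e/, so it deletes. /h/ occurs between vowels /u/ and /i/, so it deletes. → [sevwawieasiuiwi].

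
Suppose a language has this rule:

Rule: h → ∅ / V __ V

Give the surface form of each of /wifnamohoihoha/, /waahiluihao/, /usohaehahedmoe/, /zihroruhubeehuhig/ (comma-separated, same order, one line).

/wifnamohoihoha/: /h/ occurs between vowels /o/ and /o/, so it deletes. /h/ occurs between vowels /i/ and /o/, so it deletes. /h/ occurs between vowels /o/ and /a/, so it deletes. → [wifnamooioa].
/waahiluihao/: /h/ occurs between vowels /a/ and /i/, so it deletes. /h/ occurs between vowels /i/ and /a/, so it deletes. → [waailuiao].
/usohaehahedmoe/: /h/ occurs between vowels /o/ and /a/, so it deletes. /h/ occurs between vowels /e/ and /a/, so it deletes. /h/ occurs between vowels /a/ and /e/, so it deletes. → [usoaeaedmoe].
/zihroruhubeehuhig/: /h/ occurs between vowels /u/ and /u/, so it deletes. /h/ occurs between vowels /e/ and /u/, so it deletes. /h/ occurs between vowels /u/ and /i/, so it deletes. → [zihroruubeeuig].

wifnamooioa, waailuiao, usoaeaedmoe, zihroruubeeuig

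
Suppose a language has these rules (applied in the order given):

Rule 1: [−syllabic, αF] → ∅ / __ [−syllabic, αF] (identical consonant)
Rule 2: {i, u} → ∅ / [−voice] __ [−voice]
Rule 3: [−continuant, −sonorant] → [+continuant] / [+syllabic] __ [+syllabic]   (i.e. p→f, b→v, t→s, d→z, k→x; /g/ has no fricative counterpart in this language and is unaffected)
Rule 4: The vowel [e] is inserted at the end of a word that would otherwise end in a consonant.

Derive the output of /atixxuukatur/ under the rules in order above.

atxuuxasure

Rule 1 (degemination): /xx/ is a geminate; the first /x/ deletes. /atixxuukatur/ → atixuukatur.
Rule 2 (high vowel syncope): /i/ is a high vowel flanked by voiceless consonants /t/ and /x/, so it deletes. /atixuukatur/ → atxuukatur.
Rule 3 (intervocalic spirantization): /k/ is a stop between vowels /u/ and /a/, so it spirantizes to the fricative [x]. /t/ is a stop between vowels /a/ and /u/, so it spirantizes to the fricative [s]. /atxuukatur/ → atxuuxasur.
Rule 4 (final e-epenthesis): the form ends in the consonant /r/, so [e] is inserted word-finally. /atxuuxasur/ → atxuuxasure.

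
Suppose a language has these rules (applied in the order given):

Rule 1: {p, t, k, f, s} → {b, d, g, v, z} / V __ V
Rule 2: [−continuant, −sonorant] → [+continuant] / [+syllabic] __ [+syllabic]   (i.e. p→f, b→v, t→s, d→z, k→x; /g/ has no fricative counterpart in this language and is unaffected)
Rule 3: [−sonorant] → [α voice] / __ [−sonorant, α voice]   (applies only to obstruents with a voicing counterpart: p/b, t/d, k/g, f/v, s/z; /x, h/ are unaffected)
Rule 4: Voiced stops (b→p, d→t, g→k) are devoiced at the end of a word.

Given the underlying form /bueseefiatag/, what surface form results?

buezeeviazak

Rule 1 (intervocalic voicing): /s/ is a voiceless obstruent between vowels /e/ and /e/, so it voices to [z]. /f/ is a voiceless obstruent between vowels /e/ and /i/, so it voices to [v]. /t/ is a voiceless obstruent between vowels /a/ and /a/, so it voices to [d]. /bueseefiatag/ → buezeeviadag.
Rule 2 (intervocalic spirantization): /d/ is a stop between vowels /a/ and /a/, so it spirantizes to the fricative [z]. /buezeeviadag/ → buezeeviazag.
Rule 3 (regressive voicing assimilation): no segment meets the environment; /buezeeviazag/ is unchanged.
Rule 4 (final devoicing): /g/ is a voiced stop in word-final position, so it devoices to [k]. /buezeeviazag/ → buezeeviazak.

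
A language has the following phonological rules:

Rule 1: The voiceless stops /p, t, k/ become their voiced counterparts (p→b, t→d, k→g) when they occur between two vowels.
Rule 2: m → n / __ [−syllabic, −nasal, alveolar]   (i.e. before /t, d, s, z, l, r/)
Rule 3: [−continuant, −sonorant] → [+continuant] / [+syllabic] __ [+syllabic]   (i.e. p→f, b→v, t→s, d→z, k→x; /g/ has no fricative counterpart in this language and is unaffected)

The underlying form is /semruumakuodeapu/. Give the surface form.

senruumaguozeavu

Rule 1 (intervocalic voicing): /k/ is a voiceless stop between vowels /a/ and /u/, so it voices to [g]. /p/ is a voiceless stop between vowels /a/ and /u/, so it voices to [b]. /semruumakuodeapu/ → semruumaguodeabu.
Rule 2 (nasal place assimilation): /m/ precedes the alveolar consonant /r/, so it assimilates in place to [n]. /semruumaguodeabu/ → senruumaguodeabu.
Rule 3 (intervocalic spirantization): /d/ is a stop between vowels /o/ and /e/, so it spirantizes to the fricative [z]. /b/ is a stop between vowels /a/ and /u/, so it spirantizes to the fricative [v]. /senruumaguodeabu/ → senruumaguozeavu.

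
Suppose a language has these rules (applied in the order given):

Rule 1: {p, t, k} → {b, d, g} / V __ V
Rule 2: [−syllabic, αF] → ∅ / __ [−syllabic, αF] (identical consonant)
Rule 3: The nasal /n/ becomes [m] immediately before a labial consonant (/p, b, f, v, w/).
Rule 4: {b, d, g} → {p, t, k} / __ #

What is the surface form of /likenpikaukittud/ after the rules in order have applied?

ligempigaugitut

Rule 1 (intervocalic voicing): /k/ is a voiceless stop between vowels /i/ and /e/, so it voices to [g]. /k/ is a voiceless stop between vowels /i/ and /a/, so it voices to [g]. /k/ is a voiceless stop between vowels /u/ and /i/, so it voices to [g]. /likenpikaukittud/ → ligenpigaugittud.
Rule 2 (degemination): /tt/ is a geminate; the first /t/ deletes. /ligenpigaugittud/ → ligenpigaugitud.
Rule 3 (nasal place assimilation): /n/ precedes the labial consonant /p/, so it assimilates in place to [m]. /ligenpigaugitud/ → ligempigaugitud.
Rule 4 (final devoicing): /d/ is a voiced stop in word-final position, so it devoices to [t]. /ligempigaugitud/ → ligempigaugitut.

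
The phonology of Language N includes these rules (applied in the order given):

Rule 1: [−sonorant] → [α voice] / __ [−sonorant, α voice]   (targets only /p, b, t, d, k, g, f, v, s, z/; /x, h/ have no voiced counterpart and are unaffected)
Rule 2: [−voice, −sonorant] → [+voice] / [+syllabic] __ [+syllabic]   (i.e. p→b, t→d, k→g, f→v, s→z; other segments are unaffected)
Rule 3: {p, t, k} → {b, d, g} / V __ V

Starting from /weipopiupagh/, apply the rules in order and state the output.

weibobiubakh

Rule 1 (regressive voicing assimilation): /g/ precedes the voiceless obstruent /h/, so it devoices to [k] by assimilation. /weipopiupagh/ → weipopiupakh.
Rule 2 (intervocalic voicing): /p/ is a voiceless obstruent between vowels /i/ and /o/, so it voices to [b]. /p/ is a voiceless obstruent between vowels /o/ and /i/, so it voices to [b]. /p/ is a voiceless obstruent between vowels /u/ and /a/, so it voices to [b]. /weipopiupakh/ → weibobiubakh.
Rule 3 (intervocalic voicing): no segment meets the environment; /weibobiubakh/ is unchanged.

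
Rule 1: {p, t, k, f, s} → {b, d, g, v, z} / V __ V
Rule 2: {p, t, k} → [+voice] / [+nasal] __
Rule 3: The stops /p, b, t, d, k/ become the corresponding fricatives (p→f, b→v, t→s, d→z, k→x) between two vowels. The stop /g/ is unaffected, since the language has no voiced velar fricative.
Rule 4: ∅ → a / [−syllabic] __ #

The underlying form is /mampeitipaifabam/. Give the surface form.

mambeizivaivavama

Rule 1 (intervocalic voicing): /t/ is a voiceless obstruent between vowels /i/ and /i/, so it voices to [d]. /p/ is a voiceless obstruent between vowels /i/ and /a/, so it voices to [b]. /f/ is a voiceless obstruent between vowels /i/ and /a/, so it voices to [v]. /mampeitipaifabam/ → mampeidibaivabam.
Rule 2 (post-nasal voicing): /p/ is a voiceless stop immediately after the nasal /m/, so it voices to [b]. /mampeidibaivabam/ → mambeidibaivabam.
Rule 3 (intervocalic spirantization): /d/ is a stop between vowels /i/ and /i/, so it spirantizes to the fricative [z]. /b/ is a stop between vowels /i/ and /a/, so it spirantizes to the fricative [v]. /b/ is a stop between vowels /a/ and /a/, so it spirantizes to the fricative [v]. /mambeidibaivabam/ → mambeizivaivavam.
Rule 4 (final a-epenthesis): the form ends in the consonant /m/, so [a] is inserted word-finally. /mambeizivaivavam/ → mambeizivaivavama.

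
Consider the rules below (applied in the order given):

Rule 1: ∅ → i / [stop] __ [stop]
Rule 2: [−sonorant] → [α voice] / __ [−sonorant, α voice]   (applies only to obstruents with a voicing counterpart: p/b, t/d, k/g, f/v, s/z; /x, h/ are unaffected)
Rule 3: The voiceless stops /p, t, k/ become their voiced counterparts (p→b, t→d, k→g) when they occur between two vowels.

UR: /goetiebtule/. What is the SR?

goediebidule

Rule 1 (stop-cluster i-epenthesis): /b/ and /t/ form a stop–stop cluster, so [i] is inserted between them. /goetiebtule/ → goetiebitule.
Rule 2 (regressive voicing assimilation): no segment meets the environment; /goetiebitule/ is unchanged.
Rule 3 (intervocalic voicing): /t/ is a voiceless stop between vowels /e/ and /i/, so it voices to [d]. /t/ is a voiceless stop between vowels /i/ and /u/, so it voices to [d]. /goetiebitule/ → goediebidule.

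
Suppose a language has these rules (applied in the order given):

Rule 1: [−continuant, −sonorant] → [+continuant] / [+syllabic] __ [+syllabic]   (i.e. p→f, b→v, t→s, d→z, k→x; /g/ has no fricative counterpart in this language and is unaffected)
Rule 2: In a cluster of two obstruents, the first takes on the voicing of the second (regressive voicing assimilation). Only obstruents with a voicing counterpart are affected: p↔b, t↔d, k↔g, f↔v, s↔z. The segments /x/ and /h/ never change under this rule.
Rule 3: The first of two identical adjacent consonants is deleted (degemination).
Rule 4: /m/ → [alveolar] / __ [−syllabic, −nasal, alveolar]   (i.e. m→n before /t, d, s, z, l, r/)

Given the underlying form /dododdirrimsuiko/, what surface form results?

dozodirinsuixo

Rule 1 (intervocalic spirantization): /d/ is a stop between vowels /o/ and /o/, so it spirantizes to the fricative [z]. /k/ is a stop between vowels /i/ and /o/, so it spirantizes to the fricative [x]. /dododdirrimsuiko/ → dozoddirrimsuixo.
Rule 2 (regressive voicing assimilation): no segment meets the environment; /dozoddirrimsuixo/ is unchanged.
Rule 3 (degemination): /dd/ is a geminate; the first /d/ deletes. /rr/ is a geminate; the first /r/ deletes. /dozoddirrimsuixo/ → dozodirimsuixo.
Rule 4 (nasal place assimilation): /m/ precedes the alveolar consonant /s/, so it assimilates in place to [n]. /dozodirimsuixo/ → dozodirinsuixo.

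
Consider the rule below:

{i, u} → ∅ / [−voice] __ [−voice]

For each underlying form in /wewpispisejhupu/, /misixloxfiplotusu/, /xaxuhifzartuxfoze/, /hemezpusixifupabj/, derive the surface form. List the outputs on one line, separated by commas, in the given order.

/wewpispisejhupu/: /i/ is a high vowel flanked by voiceless consonants /p/ and /s/, so it deletes. /i/ is a high vowel flanked by voiceless consonants /p/ and /s/, so it deletes. /u/ is a high vowel flanked by voiceless consonants /h/ and /p/, so it deletes. → [wewpspsejhpu].
/misixloxfiplotusu/: /i/ is a high vowel flanked by voiceless consonants /s/ and /x/, so it deletes. /i/ is a high vowel flanked by voiceless consonants /f/ and /p/, so it deletes. /u/ is a high vowel flanked by voiceless consonants /t/ and /s/, so it deletes. → [misxloxfplotsu].
/xaxuhifzartuxfoze/: /u/ is a high vowel flanked by voiceless consonants /x/ and /h/, so it deletes. /i/ is a high vowel flanked by voiceless consonants /h/ and /f/, so it deletes. /u/ is a high vowel flanked by voiceless consonants /t/ and /x/, so it deletes. → [xaxhfzartxfoze].
/hemezpusixifupabj/: /u/ is a high vowel flanked by voiceless consonants /p/ and /s/, so it deletes. /i/ is a high vowel flanked by voiceless consonants /s/ and /x/, so it deletes. /i/ is a high vowel flanked by voiceless consonants /x/ and /f/, so it deletes. /u/ is a high vowel flanked by voiceless consonants /f/ and /p/, so it deletes. → [hemezpsxfpabj].

wewpspsejhpu, misxloxfplotsu, xaxhfzartxfoze, hemezpsxfpabj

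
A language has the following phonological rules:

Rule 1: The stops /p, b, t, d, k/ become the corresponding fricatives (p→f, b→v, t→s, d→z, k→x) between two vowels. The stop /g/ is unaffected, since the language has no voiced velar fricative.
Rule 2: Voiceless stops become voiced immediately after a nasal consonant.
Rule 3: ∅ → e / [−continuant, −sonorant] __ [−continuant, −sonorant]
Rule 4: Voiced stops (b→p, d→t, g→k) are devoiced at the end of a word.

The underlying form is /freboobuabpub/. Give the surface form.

Rule 1 (intervocalic spirantization): /b/ is a stop between vowels /e/ and /o/, so it spirantizes to the fricative [v]. /b/ is a stop between vowels /o/ and /u/, so it spirantizes to the fricative [v]. /freboobuabpub/ → frevoovuabpub.
Rule 2 (post-nasal voicing): no segment meets the environment; /frevoovuabpub/ is unchanged.
Rule 3 (stop-cluster e-epenthesis): /b/ and /p/ form a stop–stop cluster, so [e] is inserted between them. /frevoovuabpub/ → frevoovuabepub.
Rule 4 (final devoicing): /b/ is a voiced stop in word-final position, so it devoices to [p]. /frevoovuabepub/ → frevoovuabepup.

frevoovuabepup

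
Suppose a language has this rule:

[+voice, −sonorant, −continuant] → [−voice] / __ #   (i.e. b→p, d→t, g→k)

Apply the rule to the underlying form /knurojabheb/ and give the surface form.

Scanning /knurojabheb/: /b/ at position 8 is not in the conditioning environment; /b/ is a voiced stop in word-final position, so it devoices to [p].
Result: [knurojabhep].

knurojabhep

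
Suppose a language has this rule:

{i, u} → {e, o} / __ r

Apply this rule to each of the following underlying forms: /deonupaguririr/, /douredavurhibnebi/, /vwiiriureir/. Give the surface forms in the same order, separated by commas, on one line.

/deonupaguririr/: /u/ is a high vowel immediately before /r/, so it lowers to [o]. /i/ is a high vowel immediately before /r/, so it lowers to [e]. /i/ is a high vowel immediately before /r/, so it lowers to [e]. → [deonupagorerer].
/douredavurhibnebi/: /u/ is a high vowel immediately before /r/, so it lowers to [o]. /u/ is a high vowel immediately before /r/, so it lowers to [o]. → [dooredavorhibnebi].
/vwiiriureir/: /i/ is a high vowel immediately before /r/, so it lowers to [e]. /u/ is a high vowel immediately before /r/, so it lowers to [o]. /i/ is a high vowel immediately before /r/, so it lowers to [e]. → [vwierioreer].

deonupagorerer, dooredavorhibnebi, vwierioreer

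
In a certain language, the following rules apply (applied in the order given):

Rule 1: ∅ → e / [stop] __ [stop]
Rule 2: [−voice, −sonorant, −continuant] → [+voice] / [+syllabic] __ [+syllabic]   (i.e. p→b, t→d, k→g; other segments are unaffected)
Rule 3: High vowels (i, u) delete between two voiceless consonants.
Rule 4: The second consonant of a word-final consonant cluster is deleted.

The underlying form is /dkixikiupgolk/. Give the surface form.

degixigiubegol

Rule 1 (stop-cluster e-epenthesis): /d/ and /k/ form a stop–stop cluster, so [e] is inserted between them. /p/ and /g/ form a stop–stop cluster, so [e] is inserted between them. /dkixikiupgolk/ → dekixikiupegolk.
Rule 2 (intervocalic voicing): /k/ is a voiceless stop between vowels /e/ and /i/, so it voices to [g]. /k/ is a voiceless stop between vowels /i/ and /i/, so it voices to [g]. /p/ is a voiceless stop between vowels /u/ and /e/, so it voices to [b]. /dekixikiupegolk/ → degixigiubegolk.
Rule 3 (high vowel syncope): no segment meets the environment; /degixigiubegolk/ is unchanged.
Rule 4 (final cluster simplification): /k/ is the second consonant of a word-final cluster /lk/, so it deletes. /degixigiubegolk/ → degixigiubegol.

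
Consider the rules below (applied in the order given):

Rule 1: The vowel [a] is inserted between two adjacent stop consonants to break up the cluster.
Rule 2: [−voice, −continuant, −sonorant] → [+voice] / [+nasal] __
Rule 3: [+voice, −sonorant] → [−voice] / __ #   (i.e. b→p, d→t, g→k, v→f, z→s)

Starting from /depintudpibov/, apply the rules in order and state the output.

Rule 1 (stop-cluster a-epenthesis): /d/ and /p/ form a stop–stop cluster, so [a] is inserted between them. /depintudpibov/ → depintudapibov.
Rule 2 (post-nasal voicing): /t/ is a voiceless stop immediately after the nasal /n/, so it voices to [d]. /depintudapibov/ → depindudapibov.
Rule 3 (final devoicing): /v/ is a voiced obstruent in word-final position, so it devoices to [f]. /depindudapibov/ → depindudapibof.

depindudapibof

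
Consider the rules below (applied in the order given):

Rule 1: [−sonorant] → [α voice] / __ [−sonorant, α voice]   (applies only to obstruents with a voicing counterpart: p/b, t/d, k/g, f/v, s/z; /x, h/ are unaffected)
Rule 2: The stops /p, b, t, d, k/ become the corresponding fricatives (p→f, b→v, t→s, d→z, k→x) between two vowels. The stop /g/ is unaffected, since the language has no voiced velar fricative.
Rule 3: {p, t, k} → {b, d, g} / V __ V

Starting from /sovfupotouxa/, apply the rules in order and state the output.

soffufosouxa

Rule 1 (regressive voicing assimilation): /v/ precedes the voiceless obstruent /f/, so it devoices to [f] by assimilation. /sovfupotouxa/ → soffupotouxa.
Rule 2 (intervocalic spirantization): /p/ is a stop between vowels /u/ and /o/, so it spirantizes to the fricative [f]. /t/ is a stop between vowels /o/ and /o/, so it spirantizes to the fricative [s]. /soffupotouxa/ → soffufosouxa.
Rule 3 (intervocalic voicing): no segment meets the environment; /soffufosouxa/ is unchanged.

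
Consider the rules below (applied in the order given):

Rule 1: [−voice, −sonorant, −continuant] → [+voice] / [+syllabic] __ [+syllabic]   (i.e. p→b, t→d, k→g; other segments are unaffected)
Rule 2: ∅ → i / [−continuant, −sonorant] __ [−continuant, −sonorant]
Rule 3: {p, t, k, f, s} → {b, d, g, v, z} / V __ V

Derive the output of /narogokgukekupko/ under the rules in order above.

Rule 1 (intervocalic voicing): /k/ is a voiceless stop between vowels /u/ and /e/, so it voices to [g]. /k/ is a voiceless stop between vowels /e/ and /u/, so it voices to [g]. /narogokgukekupko/ → narogokgugegupko.
Rule 2 (stop-cluster i-epenthesis): /k/ and /g/ form a stop–stop cluster, so [i] is inserted between them. /p/ and /k/ form a stop–stop cluster, so [i] is inserted between them. /narogokgugegupko/ → narogokigugegupiko.
Rule 3 (intervocalic voicing): /k/ is a voiceless obstruent between vowels /o/ and /i/, so it voices to [g]. /p/ is a voiceless obstruent between vowels /u/ and /i/, so it voices to [b]. /k/ is a voiceless obstruent between vowels /i/ and /o/, so it voices to [g]. /narogokigugegupiko/ → narogogigugegubigo.

narogogigugegubigo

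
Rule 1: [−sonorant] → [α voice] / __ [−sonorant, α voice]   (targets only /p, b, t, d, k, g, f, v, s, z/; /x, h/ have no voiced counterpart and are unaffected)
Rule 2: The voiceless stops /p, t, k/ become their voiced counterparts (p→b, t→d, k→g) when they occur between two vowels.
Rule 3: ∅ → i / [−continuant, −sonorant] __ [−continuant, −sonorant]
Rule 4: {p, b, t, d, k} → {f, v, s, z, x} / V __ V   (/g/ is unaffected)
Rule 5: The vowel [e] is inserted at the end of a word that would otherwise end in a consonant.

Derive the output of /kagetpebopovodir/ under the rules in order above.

kagesifevovovozire

Rule 1 (regressive voicing assimilation): no segment meets the environment; /kagetpebopovodir/ is unchanged.
Rule 2 (intervocalic voicing): /p/ is a voiceless stop between vowels /o/ and /o/, so it voices to [b]. /kagetpebopovodir/ → kagetpebobovodir.
Rule 3 (stop-cluster i-epenthesis): /t/ and /p/ form a stop–stop cluster, so [i] is inserted between them. /kagetpebobovodir/ → kagetipebobovodir.
Rule 4 (intervocalic spirantization): /t/ is a stop between vowels /e/ and /i/, so it spirantizes to the fricative [s]. /p/ is a stop between vowels /i/ and /e/, so it spirantizes to the fricative [f]. /b/ is a stop between vowels /e/ and /o/, so it spirantizes to the fricative [v]. /b/ is a stop between vowels /o/ and /o/, so it spirantizes to the fricative [v]. /d/ is a stop between vowels /o/ and /i/, so it spirantizes to the fricative [z]. /kagetipebobovodir/ → kagesifevovovozir.
Rule 5 (final e-epenthesis): the form ends in the consonant /r/, so [e] is inserted word-finally. /kagesifevovovozir/ → kagesifevovovozire.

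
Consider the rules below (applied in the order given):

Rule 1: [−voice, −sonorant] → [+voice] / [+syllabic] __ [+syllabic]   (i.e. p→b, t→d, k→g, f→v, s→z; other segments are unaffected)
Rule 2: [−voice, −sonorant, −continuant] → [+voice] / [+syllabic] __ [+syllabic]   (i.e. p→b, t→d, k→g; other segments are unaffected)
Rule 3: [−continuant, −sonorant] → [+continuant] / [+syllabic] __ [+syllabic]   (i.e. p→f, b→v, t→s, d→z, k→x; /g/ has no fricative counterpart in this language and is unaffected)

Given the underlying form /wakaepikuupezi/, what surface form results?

Rule 1 (intervocalic voicing): /k/ is a voiceless obstruent between vowels /a/ and /a/, so it voices to [g]. /p/ is a voiceless obstruent between vowels /e/ and /i/, so it voices to [b]. /k/ is a voiceless obstruent between vowels /i/ and /u/, so it voices to [g]. /p/ is a voiceless obstruent between vowels /u/ and /e/, so it voices to [b]. /wakaepikuupezi/ → wagaebiguubezi.
Rule 2 (intervocalic voicing): no segment meets the environment; /wagaebiguubezi/ is unchanged.
Rule 3 (intervocalic spirantization): /b/ is a stop between vowels /e/ and /i/, so it spirantizes to the fricative [v]. /b/ is a stop between vowels /u/ and /e/, so it spirantizes to the fricative [v]. /wagaebiguubezi/ → wagaeviguuvezi.

wagaeviguuvezi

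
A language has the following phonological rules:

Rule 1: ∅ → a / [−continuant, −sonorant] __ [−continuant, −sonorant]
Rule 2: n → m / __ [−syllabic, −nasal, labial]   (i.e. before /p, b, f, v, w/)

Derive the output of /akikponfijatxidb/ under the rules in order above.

akikapomfijatxidab

Rule 1 (stop-cluster a-epenthesis): /k/ and /p/ form a stop–stop cluster, so [a] is inserted between them. /d/ and /b/ form a stop–stop cluster, so [a] is inserted between them. /akikponfijatxidb/ → akikaponfijatxidab.
Rule 2 (nasal place assimilation): /n/ precedes the labial consonant /f/, so it assimilates in place to [m]. /akikaponfijatxidab/ → akikapomfijatxidab.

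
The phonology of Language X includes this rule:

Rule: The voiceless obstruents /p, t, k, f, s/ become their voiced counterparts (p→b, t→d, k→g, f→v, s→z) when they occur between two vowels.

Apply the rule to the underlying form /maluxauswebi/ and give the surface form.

No segment of /maluxauswebi/ meets the structural description of the rule, so the form surfaces unchanged.

maluxauswebi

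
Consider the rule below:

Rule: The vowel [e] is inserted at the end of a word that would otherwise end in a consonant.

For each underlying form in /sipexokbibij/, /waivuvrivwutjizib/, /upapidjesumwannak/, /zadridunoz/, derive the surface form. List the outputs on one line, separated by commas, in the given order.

/sipexokbibij/: the form ends in the consonant /j/, so [e] is inserted word-finally. → [sipexokbibije].
/waivuvrivwutjizib/: the form ends in the consonant /b/, so [e] is inserted word-finally. → [waivuvrivwutjizibe].
/upapidjesumwannak/: the form ends in the consonant /k/, so [e] is inserted word-finally. → [upapidjesumwannake].
/zadridunoz/: the form ends in the consonant /z/, so [e] is inserted word-finally. → [zadridunoze].

sipexokbibije, waivuvrivwutjizibe, upapidjesumwannake, zadridunoze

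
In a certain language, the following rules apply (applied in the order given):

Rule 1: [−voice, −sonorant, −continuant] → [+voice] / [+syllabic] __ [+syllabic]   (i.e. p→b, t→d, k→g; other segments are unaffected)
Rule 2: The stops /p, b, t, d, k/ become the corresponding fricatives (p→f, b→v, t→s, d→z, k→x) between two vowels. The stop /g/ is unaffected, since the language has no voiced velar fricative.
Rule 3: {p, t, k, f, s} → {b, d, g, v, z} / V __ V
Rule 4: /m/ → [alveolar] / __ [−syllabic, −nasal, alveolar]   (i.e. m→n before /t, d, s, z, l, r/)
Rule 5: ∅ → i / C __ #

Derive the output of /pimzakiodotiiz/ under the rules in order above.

Rule 1 (intervocalic voicing): /k/ is a voiceless stop between vowels /a/ and /i/, so it voices to [g]. /t/ is a voiceless stop between vowels /o/ and /i/, so it voices to [d]. /pimzakiodotiiz/ → pimzagiododiiz.
Rule 2 (intervocalic spirantization): /d/ is a stop between vowels /o/ and /o/, so it spirantizes to the fricative [z]. /d/ is a stop between vowels /o/ and /i/, so it spirantizes to the fricative [z]. /pimzagiododiiz/ → pimzagiozoziiz.
Rule 3 (intervocalic voicing): no segment meets the environment; /pimzagiozoziiz/ is unchanged.
Rule 4 (nasal place assimilation): /m/ precedes the alveolar consonant /z/, so it assimilates in place to [n]. /pimzagiozoziiz/ → pinzagiozoziiz.
Rule 5 (final i-epenthesis): the form ends in the consonant /z/, so [i] is inserted word-finally. /pinzagiozoziiz/ → pinzagiozoziizi.

pinzagiozoziizi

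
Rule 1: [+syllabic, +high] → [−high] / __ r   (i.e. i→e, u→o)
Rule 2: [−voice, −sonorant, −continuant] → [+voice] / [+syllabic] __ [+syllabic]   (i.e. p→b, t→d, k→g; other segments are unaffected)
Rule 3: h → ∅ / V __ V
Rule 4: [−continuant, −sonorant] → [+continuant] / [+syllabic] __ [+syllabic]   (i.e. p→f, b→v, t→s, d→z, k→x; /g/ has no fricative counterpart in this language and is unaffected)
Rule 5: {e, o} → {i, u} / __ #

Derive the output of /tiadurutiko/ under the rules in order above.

Rule 1 (pre-rhotic lowering): /u/ is a high vowel immediately before /r/, so it lowers to [o]. /tiadurutiko/ → tiadorutiko.
Rule 2 (intervocalic voicing): /t/ is a voiceless stop between vowels /u/ and /i/, so it voices to [d]. /k/ is a voiceless stop between vowels /i/ and /o/, so it voices to [g]. /tiadorutiko/ → tiadorudigo.
Rule 3 (intervocalic h-deletion): no segment meets the environment; /tiadorudigo/ is unchanged.
Rule 4 (intervocalic spirantization): /d/ is a stop between vowels /a/ and /o/, so it spirantizes to the fricative [z]. /d/ is a stop between vowels /u/ and /i/, so it spirantizes to the fricative [z]. /tiadorudigo/ → tiazoruzigo.
Rule 5 (final vowel raising): /o/ is a mid vowel in word-final position, so it raises to [u]. /tiazoruzigo/ → tiazoruzigu.

tiazoruzigu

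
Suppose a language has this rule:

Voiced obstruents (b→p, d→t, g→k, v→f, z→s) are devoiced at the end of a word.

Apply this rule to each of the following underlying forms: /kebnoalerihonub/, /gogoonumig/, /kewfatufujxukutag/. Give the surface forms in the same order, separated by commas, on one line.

kebnoalerihonup, gogoonumik, kewfatufujxukutak

/kebnoalerihonub/: /b/ is a voiced obstruent in word-final position, so it devoices to [p]. → [kebnoalerihonup].
/gogoonumig/: /g/ is a voiced obstruent in word-final position, so it devoices to [k]. → [gogoonumik].
/kewfatufujxukutag/: /g/ is a voiced obstruent in word-final position, so it devoices to [k]. → [kewfatufujxukutak].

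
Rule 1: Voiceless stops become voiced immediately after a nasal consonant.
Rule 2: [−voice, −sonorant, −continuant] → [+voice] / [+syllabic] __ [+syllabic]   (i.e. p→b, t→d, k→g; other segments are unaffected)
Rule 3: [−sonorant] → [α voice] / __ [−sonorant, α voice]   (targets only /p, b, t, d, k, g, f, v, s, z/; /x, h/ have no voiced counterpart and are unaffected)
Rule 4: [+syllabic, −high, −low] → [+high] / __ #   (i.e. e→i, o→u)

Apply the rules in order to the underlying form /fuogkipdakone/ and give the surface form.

fuokkibdagoni

Rule 1 (post-nasal voicing): no segment meets the environment; /fuogkipdakone/ is unchanged.
Rule 2 (intervocalic voicing): /k/ is a voiceless stop between vowels /a/ and /o/, so it voices to [g]. /fuogkipdakone/ → fuogkipdagone.
Rule 3 (regressive voicing assimilation): /g/ precedes the voiceless obstruent /k/, so it devoices to [k] by assimilation. /p/ precedes the voiced obstruent /d/, so it voices to [b] by assimilation. /fuogkipdagone/ → fuokkibdagone.
Rule 4 (final vowel raising): /e/ is a mid vowel in word-final position, so it raises to [i]. /fuokkibdagone/ → fuokkibdagoni.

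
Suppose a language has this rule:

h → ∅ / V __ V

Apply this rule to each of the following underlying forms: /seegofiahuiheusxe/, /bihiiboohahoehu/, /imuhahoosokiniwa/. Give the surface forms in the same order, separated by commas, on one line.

/seegofiahuiheusxe/: /h/ occurs between vowels /a/ and /u/, so it deletes. /h/ occurs between vowels /i/ and /e/, so it deletes. → [seegofiauieusxe].
/bihiiboohahoehu/: /h/ occurs between vowels /i/ and /i/, so it deletes. /h/ occurs between vowels /o/ and /a/, so it deletes. /h/ occurs between vowels /a/ and /o/, so it deletes. /h/ occurs between vowels /e/ and /u/, so it deletes. → [biiibooaoeu].
/imuhahoosokiniwa/: /h/ occurs between vowels /u/ and /a/, so it deletes. /h/ occurs between vowels /a/ and /o/, so it deletes. → [imuaoosokiniwa].

seegofiauieusxe, biiibooaoeu, imuaoosokiniwa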